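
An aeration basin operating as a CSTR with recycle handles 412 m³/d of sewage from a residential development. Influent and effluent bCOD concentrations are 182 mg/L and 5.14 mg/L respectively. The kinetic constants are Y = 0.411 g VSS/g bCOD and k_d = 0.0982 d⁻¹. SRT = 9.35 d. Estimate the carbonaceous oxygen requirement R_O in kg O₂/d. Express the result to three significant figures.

R_O ≈ 50.7 kg O₂/d

The observed yield is Y_obs = Y/(1 + k_d·θ_c) = 0.411 / (1 + 0.0982 × 9.35) = 0.411 / 1.918 = 0.2143 g VSS per g bCOD removed.
Mass of bCOD removed per day: Q(S₀ − S) = 412 × 176.9 g/m³ = 72.87 kg/d.
Biomass synthesised: P_X = Y_obs × 72.87 = 15.61 kg VSS/d.
Carbonaceous O₂ demand = substrate oxidised − cell-mass equivalent = 72.87 − 1.42 × 15.61 = 50.70 kg O₂/d.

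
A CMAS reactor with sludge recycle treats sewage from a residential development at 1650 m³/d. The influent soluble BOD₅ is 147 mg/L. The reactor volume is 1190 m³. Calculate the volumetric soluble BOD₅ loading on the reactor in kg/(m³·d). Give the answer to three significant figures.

Applied soluble BOD₅ load per unit volume = Q·S₀/V = (1650 × 147/1000)/1190 = 0.2038 kg soluble BOD₅·m⁻³·d⁻¹.

L_v ≈ 0.204 kg soluble BOD₅/(m³·d)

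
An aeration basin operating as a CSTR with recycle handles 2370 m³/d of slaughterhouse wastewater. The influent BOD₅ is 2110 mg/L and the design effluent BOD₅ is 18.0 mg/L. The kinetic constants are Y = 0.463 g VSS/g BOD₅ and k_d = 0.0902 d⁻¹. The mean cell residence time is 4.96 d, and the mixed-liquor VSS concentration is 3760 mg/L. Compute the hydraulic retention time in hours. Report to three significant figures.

τ ≈ 21.2 h

Steady-state biomass mass balance: V·X·(1 + k_d·θ_c) = Y·Q·(S₀ − S)·θ_c, so V = 0.463 × 2370 × (2110 − 18.0) × 4.96 / [3760 × (1 + 0.0902 × 4.96)] = 1.14×10^7 / 5442 = 2092 m³.
HRT = V/Q = 2092 m³ / 2370 m³·d⁻¹ = 0.8828 d × 24 = 21.19 h.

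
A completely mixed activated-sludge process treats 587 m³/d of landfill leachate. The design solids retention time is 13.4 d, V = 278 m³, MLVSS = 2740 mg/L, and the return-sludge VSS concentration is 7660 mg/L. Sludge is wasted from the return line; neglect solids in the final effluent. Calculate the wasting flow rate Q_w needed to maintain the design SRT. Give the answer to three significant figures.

Q_w ≈ 7.42 m³/d

Wasting from the return line (neglecting effluent solids): Q_w = V·X / (θ_c·X_r) = 278.0 × 2740 / (13.4 × 7660) = 7.421 m³/d.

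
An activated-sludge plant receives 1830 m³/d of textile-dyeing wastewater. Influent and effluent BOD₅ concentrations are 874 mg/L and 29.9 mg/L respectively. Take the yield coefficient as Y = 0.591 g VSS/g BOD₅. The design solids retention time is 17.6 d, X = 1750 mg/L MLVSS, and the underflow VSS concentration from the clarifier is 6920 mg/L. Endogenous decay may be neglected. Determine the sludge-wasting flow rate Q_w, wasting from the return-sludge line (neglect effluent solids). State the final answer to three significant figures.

Q_w ≈ 132 m³/d

V·X = Y·Q·ΔS·θ_c gives V = 0.591 × 1830 × (874 − 29.9) × 17.6 / 1750 = 9181 m³.
Wasting from the return line (neglecting effluent solids): Q_w = V·X / (θ_c·X_r) = 9181 × 1750 / (17.6 × 6920) = 131.9 m³/d.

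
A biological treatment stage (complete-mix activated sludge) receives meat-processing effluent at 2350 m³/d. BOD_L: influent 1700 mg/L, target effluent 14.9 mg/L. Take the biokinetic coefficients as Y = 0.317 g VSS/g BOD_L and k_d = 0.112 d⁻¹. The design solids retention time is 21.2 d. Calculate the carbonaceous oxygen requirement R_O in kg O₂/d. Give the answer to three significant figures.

R_O ≈ 3430 kg O₂/d

The observed yield is Y_obs = Y/(1 + k_d·θ_c) = 0.317 / (1 + 0.112 × 21.2) = 0.317 / 3.374 = 0.09394 g VSS per g BOD_L removed.
Substrate removed = Q·(S₀ − S) = 2350 m³/d × (1700 − 14.9) g/m³ = 3.96×10^6 g/d = 3960 kg/d.
Biomass synthesised: P_X = Y_obs × 3960 = 372.0 kg VSS/d.
R_O = Q·(S₀ − S) − 1.42·P_X = 3960 − 1.42 × 372.0 = 3432 kg O₂/d.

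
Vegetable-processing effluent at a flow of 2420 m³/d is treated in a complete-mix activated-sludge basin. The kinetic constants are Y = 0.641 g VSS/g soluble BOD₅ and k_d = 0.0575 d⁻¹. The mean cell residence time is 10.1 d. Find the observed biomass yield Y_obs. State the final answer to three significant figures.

Y_obs ≈ 0.406 g VSS/g soluble BOD₅

Correct the yield for decay: Y_obs = Y/(1 + k_d θ_c) = 0.641 / (1 + 0.0575 × 10.1) = 0.641 / 1.581 = 0.4055.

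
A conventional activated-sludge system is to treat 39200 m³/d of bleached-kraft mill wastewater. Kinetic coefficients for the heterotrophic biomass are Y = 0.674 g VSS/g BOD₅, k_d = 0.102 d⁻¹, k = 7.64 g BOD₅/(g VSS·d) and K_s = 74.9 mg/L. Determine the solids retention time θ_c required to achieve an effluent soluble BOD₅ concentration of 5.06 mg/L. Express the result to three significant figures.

θ_c ≈ 4.47 d

At the target effluent, Y k S/(K_s+S) = 0.674×7.64×5.06/79.96 = 0.3259 d⁻¹.
Then 1/θ_c = μ − k_d = 0.3259 − 0.102 = 0.2239 d⁻¹, giving θ_c = 4.467 d.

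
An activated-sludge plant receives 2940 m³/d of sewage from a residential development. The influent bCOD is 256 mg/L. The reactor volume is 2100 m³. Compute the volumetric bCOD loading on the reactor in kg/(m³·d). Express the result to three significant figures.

Applied bCOD load per unit volume = Q·S₀/V = (2940 × 256/1000)/2100 = 0.3584 kg bCOD·m⁻³·d⁻¹.

L_v ≈ 0.358 kg bCOD/(m³·d)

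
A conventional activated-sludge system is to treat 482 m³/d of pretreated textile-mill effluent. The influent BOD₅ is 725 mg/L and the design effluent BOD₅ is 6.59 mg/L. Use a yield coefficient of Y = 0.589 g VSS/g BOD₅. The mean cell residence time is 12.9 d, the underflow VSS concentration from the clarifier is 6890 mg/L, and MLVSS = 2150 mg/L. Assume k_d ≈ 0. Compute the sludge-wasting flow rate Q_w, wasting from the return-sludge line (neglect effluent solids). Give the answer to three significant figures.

V·X = Y·Q·ΔS·θ_c gives V = 0.589 × 482 × (725 − 6.59) × 12.9 / 2150 = 1224 m³.
Q_w = (V·X)/(θ_c X_r) = 1224 × 2150 / (12.9 × 6890) = 29.60 m³/d.

Q_w ≈ 29.6 m³/d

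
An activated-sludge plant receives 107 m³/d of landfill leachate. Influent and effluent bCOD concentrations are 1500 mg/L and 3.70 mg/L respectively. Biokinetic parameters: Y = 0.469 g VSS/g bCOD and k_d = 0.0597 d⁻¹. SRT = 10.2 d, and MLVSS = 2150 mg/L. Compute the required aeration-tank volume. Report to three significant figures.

Steady-state biomass mass balance: V·X·(1 + k_d·θ_c) = Y·Q·(S₀ − S)·θ_c, so V = 0.469 × 107 × (1500 − 3.70) × 10.2 / [2150 × (1 + 0.0597 × 10.2)] = 7.66×10^5 / 3459 = 221.4 m³.

V ≈ 221 m³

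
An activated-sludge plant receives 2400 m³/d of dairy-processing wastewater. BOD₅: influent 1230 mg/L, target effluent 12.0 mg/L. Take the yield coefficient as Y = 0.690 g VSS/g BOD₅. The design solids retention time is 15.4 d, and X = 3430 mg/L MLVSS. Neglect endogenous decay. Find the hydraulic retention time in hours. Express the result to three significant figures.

τ ≈ 90.6 h

Biomass mass balance (decay neglected): V·X = Y·Q·(S₀ − S)·θ_c, so V = 0.690 × 2400 × (1230 − 12.0) × 15.4 / 3430 = 9056 m³.
Hydraulic retention time τ = V/Q = 9056 / 2400 = 3.773 d = 90.56 h.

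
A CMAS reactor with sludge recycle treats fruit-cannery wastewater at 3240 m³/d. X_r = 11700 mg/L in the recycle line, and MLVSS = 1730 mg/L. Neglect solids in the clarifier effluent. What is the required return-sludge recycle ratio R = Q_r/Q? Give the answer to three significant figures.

R ≈ 0.174

Solids balance on the clarifier gives (1+R)X = R·X_r, so R = X/(X_r − X) = 1730 / (11700 − 1730) = 0.1735.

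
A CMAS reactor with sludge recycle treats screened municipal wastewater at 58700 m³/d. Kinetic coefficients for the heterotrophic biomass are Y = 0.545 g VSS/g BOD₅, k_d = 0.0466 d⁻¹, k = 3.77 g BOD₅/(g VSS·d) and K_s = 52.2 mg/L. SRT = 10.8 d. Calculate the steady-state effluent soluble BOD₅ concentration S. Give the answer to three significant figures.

S ≈ 3.79 mg/L

Effluent substrate depends only on kinetics and SRT: S = K_s(1 + k_d θ_c) / [θ_c(Yk − k_d) − 1] = 52.2 × (1 + 0.0466 × 10.8) / [10.8 × (0.545 × 3.77 − 0.0466) − 1] = 78.47 / 20.69 = 3.793 mg/L.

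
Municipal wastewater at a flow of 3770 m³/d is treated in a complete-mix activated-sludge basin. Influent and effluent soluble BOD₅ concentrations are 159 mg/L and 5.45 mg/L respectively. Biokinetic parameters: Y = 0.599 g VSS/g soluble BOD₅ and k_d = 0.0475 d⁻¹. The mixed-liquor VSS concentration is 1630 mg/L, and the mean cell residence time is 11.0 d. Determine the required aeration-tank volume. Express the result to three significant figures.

Steady-state biomass mass balance: V·X·(1 + k_d·θ_c) = Y·Q·(S₀ − S)·θ_c, so V = 0.599 × 3770 × (159 − 5.45) × 11.0 / [1630 × (1 + 0.0475 × 11.0)] = 3.81×10^6 / 2482 = 1537 m³.

V ≈ 1540 m³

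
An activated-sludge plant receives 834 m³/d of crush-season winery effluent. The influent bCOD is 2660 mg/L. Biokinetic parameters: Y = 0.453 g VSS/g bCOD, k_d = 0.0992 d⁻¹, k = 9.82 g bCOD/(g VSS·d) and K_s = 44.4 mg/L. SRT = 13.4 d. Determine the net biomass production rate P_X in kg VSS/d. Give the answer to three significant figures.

P_X ≈ 431 kg VSS/d

From the Monod/SRT balance for a CMAS, S = K_s·(1+k_d θ_c)/[θ_c·(Y k − k_d) − 1] = 44.4 × (1 + 0.0992 × 13.4) / [13.4 × (0.453 × 9.82 − 0.0992) − 1] = 103.4 / 57.28 = 1.806 mg/L.
Y_obs = Y / (1 + k_d θ_c) = 0.453 / (1 + 0.0992 × 13.4) = 0.453 / 2.329 = 0.1945.
ΔS = 2660 − 1.81 = 2658 mg/L, so the substrate removal rate is 834 × 2658/1000 = 2217 kg bCOD/d.
Net biomass production P_X = Y_obs × Q·(S₀ − S) = 0.1945 × 2217 = 431.2 kg VSS/d.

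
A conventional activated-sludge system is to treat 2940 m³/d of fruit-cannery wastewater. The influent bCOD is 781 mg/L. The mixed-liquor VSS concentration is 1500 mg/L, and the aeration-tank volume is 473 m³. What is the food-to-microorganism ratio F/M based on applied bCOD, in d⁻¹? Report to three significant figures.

F/M ≈ 3.24 d⁻¹

Food-to-microorganism ratio F/M = Q S₀ / (V X) = 2940 × 781 / (473.0 × 1500) = 3.236 d⁻¹.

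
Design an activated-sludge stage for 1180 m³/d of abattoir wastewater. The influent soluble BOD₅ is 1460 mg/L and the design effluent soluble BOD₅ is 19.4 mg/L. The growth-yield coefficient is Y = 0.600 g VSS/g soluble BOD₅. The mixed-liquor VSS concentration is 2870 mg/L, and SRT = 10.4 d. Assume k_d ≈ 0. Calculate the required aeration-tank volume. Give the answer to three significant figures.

Biomass mass balance (decay neglected): V·X = Y·Q·(S₀ − S)·θ_c, so V = 0.600 × 1180 × (1460 − 19.4) × 10.4 / 2870 = 3696 m³.

V ≈ 3700 m³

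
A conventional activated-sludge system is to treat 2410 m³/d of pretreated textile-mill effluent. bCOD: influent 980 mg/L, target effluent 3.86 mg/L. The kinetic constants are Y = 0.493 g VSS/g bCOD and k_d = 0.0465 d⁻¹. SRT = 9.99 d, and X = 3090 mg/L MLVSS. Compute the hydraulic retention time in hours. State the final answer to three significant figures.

τ ≈ 25.5 h

Rearranging the biomass balance for a CMAS with decay, V = Y·Q·ΔS·θ_c / [X·(1+k_d θ_c)] = 0.493 × 2410 × (980 − 3.86) × 9.99 / [3090 × (1 + 0.0465 × 9.99)] = 1.16×10^7 / 4525 = 2560 m³.
HRT = V/Q = 2560 m³ / 2410 m³·d⁻¹ = 1.062 d × 24 = 25.50 h.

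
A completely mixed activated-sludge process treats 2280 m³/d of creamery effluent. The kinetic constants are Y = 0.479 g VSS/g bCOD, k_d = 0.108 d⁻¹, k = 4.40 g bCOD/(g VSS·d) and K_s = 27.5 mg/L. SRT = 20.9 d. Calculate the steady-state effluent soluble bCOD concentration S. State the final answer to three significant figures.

S ≈ 2.20 mg/L

From the Monod/SRT balance for a CMAS, S = K_s·(1+k_d θ_c)/[θ_c·(Y k − k_d) − 1] = 27.5 × (1 + 0.108 × 20.9) / [20.9 × (0.479 × 4.40 − 0.108) − 1] = 89.57 / 40.79 = 2.196 mg/L.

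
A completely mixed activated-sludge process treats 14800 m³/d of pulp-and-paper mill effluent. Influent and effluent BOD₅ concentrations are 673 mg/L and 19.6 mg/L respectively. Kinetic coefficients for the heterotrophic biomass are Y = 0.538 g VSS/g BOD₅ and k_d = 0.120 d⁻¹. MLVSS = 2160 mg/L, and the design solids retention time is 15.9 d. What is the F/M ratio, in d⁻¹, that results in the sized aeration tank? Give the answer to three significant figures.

F/M ≈ 0.350 d⁻¹

From the SRT design equation V = Y Q (S₀−S) θ_c / [X (1 + k_d θ_c)] = 0.538 × 14800 × (673 − 19.6) × 15.9 / [2160 × (1 + 0.120 × 15.9)] = 8.27×10^7 / 6281 = 13170 m³.
F/M = Q·S₀ / (V·X) = 14800 × 673 / (13170 × 2160) = 0.3501 g BOD₅·(g VSS·d)⁻¹.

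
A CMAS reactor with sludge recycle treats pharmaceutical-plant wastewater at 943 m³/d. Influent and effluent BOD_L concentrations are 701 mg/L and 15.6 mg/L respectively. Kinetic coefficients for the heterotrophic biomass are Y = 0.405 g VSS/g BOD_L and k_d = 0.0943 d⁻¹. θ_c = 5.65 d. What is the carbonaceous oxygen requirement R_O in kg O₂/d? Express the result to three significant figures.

R_O ≈ 404 kg O₂/d

Observed yield with endogenous decay: Y_obs = Y / (1 + k_d·θ_c) = 0.405 / (1 + 0.0943 × 5.65) = 0.405 / 1.533 = 0.2642 g VSS/g BOD_L.
ΔS = 701 − 15.6 = 685.4 mg/L, so the substrate removal rate is 943 × 685.4/1000 = 646.3 kg BOD_L/d.
P_X = Y_obs·Q·(S₀ − S) = 0.2642 × 646.3 = 170.8 kg VSS/d.
R_O = Q·ΔS − 1.42 P_X = 646.3 − 242.5 = 403.8 kg O₂/d.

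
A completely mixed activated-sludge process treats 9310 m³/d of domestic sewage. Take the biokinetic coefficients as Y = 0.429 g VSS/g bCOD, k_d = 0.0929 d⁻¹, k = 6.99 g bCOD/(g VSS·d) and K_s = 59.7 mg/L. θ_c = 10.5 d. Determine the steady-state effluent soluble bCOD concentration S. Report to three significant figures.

From the Monod/SRT balance for a CMAS, S = K_s·(1+k_d θ_c)/[θ_c·(Y k − k_d) − 1] = 59.7 × (1 + 0.0929 × 10.5) / [10.5 × (0.429 × 6.99 − 0.0929) − 1] = 117.9 / 29.51 = 3.996 mg/L.

S ≈ 4.00 mg/L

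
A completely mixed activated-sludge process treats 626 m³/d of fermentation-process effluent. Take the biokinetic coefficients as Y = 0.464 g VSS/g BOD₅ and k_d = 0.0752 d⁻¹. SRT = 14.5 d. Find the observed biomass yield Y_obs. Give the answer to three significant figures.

Observed yield with endogenous decay: Y_obs = Y / (1 + k_d·θ_c) = 0.464 / (1 + 0.0752 × 14.5) = 0.464 / 2.090 = 0.2220 g VSS/g BOD₅.

Y_obs ≈ 0.222 g VSS/g BOD₅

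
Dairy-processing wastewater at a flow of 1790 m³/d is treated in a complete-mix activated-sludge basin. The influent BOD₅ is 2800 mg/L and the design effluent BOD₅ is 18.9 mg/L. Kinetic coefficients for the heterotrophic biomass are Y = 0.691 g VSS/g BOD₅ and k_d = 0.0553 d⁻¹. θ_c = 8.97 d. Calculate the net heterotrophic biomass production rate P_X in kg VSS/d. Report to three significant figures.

P_X ≈ 2300 kg VSS/d

Correct the yield for decay: Y_obs = Y/(1 + k_d θ_c) = 0.691 / (1 + 0.0553 × 8.97) = 0.691 / 1.496 = 0.4619.
ΔS = 2800 − 18.9 = 2781 mg/L, so the substrate removal rate is 1790 × 2781/1000 = 4978 kg BOD₅/d.
So the net sludge growth is P_X = 0.4619 × 4978 = 2299 kg VSS/d.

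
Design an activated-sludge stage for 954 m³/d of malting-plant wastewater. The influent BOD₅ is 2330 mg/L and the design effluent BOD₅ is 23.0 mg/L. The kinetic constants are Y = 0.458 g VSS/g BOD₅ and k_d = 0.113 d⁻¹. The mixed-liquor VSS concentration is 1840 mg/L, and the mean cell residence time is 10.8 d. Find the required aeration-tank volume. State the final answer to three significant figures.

From the SRT design equation V = Y Q (S₀−S) θ_c / [X (1 + k_d θ_c)] = 0.458 × 954 × (2330 − 23.0) × 10.8 / [1840 × (1 + 0.113 × 10.8)] = 1.09×10^7 / 4086 = 2665 m³.

V ≈ 2660 m³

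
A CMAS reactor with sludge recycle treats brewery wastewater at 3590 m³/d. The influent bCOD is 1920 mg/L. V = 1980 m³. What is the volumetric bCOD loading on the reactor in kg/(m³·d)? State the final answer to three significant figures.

L_v ≈ 3.48 kg bCOD/(m³·d)

Applied bCOD load per unit volume = Q·S₀/V = (3590 × 1920/1000)/1980 = 3.481 kg bCOD·m⁻³·d⁻¹.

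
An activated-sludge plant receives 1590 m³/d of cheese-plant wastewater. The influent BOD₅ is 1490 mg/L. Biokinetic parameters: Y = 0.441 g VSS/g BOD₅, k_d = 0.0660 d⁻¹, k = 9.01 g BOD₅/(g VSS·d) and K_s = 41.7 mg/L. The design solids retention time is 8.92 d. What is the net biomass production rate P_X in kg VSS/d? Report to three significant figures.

P_X ≈ 657 kg VSS/d

Effluent substrate depends only on kinetics and SRT: S = K_s(1 + k_d θ_c) / [θ_c(Yk − k_d) − 1] = 41.7 × (1 + 0.0660 × 8.92) / [8.92 × (0.441 × 9.01 − 0.0660) − 1] = 66.25 / 33.85 = 1.957 mg/L.
Y_obs = Y / (1 + k_d θ_c) = 0.441 / (1 + 0.0660 × 8.92) = 0.441 / 1.589 = 0.2776.
ΔS = 1490 − 1.96 = 1488 mg/L, so the substrate removal rate is 1590 × 1488/1000 = 2366 kg BOD₅/d.
So the net sludge growth is P_X = 0.2776 × 2366 = 656.8 kg VSS/d.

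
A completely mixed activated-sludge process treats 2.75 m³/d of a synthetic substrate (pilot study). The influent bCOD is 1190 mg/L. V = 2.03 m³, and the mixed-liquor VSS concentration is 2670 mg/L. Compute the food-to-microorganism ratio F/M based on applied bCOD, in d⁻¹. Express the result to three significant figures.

Food-to-microorganism ratio F/M = Q S₀ / (V X) = 2.75 × 1190 / (2.030 × 2670) = 0.6038 d⁻¹.

F/M ≈ 0.604 d⁻¹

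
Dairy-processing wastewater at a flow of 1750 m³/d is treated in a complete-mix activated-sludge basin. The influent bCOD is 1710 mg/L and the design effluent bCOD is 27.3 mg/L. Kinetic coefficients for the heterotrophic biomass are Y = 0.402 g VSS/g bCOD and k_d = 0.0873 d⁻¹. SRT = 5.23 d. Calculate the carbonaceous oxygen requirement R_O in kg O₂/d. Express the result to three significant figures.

The observed yield is Y_obs = Y/(1 + k_d·θ_c) = 0.402 / (1 + 0.0873 × 5.23) = 0.402 / 1.457 = 0.2760 g VSS per g bCOD removed.
ΔS = 1710 − 27.3 = 1683 mg/L, so the substrate removal rate is 1750 × 1683/1000 = 2945 kg bCOD/d.
Biomass synthesised: P_X = Y_obs × 2945 = 812.7 kg VSS/d.
R_O = Q·(S₀ − S) − 1.42·P_X = 2945 − 1.42 × 812.7 = 1791 kg O₂/d.

R_O ≈ 1790 kg O₂/d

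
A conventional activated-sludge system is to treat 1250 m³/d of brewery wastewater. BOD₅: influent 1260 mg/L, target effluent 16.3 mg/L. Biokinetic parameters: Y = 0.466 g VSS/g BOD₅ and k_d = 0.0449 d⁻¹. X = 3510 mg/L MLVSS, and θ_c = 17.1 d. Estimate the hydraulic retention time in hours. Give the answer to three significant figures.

From the SRT design equation V = Y Q (S₀−S) θ_c / [X (1 + k_d θ_c)] = 0.466 × 1250 × (1260 − 16.3) × 17.1 / [3510 × (1 + 0.0449 × 17.1)] = 1.24×10^7 / 6205 = 1997 m³.
HRT = V/Q = 1997 m³ / 1250 m³·d⁻¹ = 1.597 d × 24 = 38.33 h.

τ ≈ 38.3 h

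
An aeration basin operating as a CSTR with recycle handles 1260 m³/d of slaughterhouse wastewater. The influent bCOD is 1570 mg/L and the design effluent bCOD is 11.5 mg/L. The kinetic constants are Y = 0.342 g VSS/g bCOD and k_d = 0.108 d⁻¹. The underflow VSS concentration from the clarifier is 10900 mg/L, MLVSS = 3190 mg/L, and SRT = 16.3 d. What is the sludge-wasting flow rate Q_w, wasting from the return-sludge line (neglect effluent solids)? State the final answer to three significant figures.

Steady-state biomass mass balance: V·X·(1 + k_d·θ_c) = Y·Q·(S₀ − S)·θ_c, so V = 0.342 × 1260 × (1570 − 11.5) × 16.3 / [3190 × (1 + 0.108 × 16.3)] = 1.09×10^7 / 8806 = 1243 m³.
θ_c = V·X/(Q_w·X_r) when wasting from the recycle, so Q_w = V·X/(θ_c·X_r) = 1243 × 3190 / (16.3 × 10900) = 22.32 m³/d.

Q_w ≈ 22.3 m³/d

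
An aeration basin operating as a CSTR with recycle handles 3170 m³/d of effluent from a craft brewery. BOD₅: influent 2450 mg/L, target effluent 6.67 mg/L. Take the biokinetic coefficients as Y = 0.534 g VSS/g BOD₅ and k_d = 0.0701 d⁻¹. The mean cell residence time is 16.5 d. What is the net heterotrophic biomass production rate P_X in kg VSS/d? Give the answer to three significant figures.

P_X ≈ 1920 kg VSS/d

The observed yield is Y_obs = Y/(1 + k_d·θ_c) = 0.534 / (1 + 0.0701 × 16.5) = 0.534 / 2.157 = 0.2476 g VSS per g BOD₅ removed.
Mass of BOD₅ removed per day: Q(S₀ − S) = 3170 × 2443 g/m³ = 7745 kg/d.
P_X = Y_obs · Q(S₀ − S) = 0.2476 × 7745 = 1918 kg VSS/d.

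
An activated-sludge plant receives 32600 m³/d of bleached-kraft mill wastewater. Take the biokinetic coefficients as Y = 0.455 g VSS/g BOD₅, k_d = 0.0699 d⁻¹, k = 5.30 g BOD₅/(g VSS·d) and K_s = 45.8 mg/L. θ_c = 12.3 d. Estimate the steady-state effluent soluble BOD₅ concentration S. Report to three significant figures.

S ≈ 3.06 mg/L

For a completely mixed reactor with recycle the Lawrence–McCarty relation gives S = K_s·(1 + k_d·θ_c) / [θ_c·(Y·k − k_d) − 1] = 45.8 × (1 + 0.0699 × 12.3) / [12.3 × (0.455 × 5.30 − 0.0699) − 1] = 85.18 / 27.80 = 3.064 mg/L.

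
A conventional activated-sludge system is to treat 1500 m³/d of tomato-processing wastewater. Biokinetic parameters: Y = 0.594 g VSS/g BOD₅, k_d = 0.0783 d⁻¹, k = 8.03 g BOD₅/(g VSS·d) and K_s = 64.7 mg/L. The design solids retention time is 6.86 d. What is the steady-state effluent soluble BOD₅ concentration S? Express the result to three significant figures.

Effluent substrate depends only on kinetics and SRT: S = K_s(1 + k_d θ_c) / [θ_c(Yk − k_d) − 1] = 64.7 × (1 + 0.0783 × 6.86) / [6.86 × (0.594 × 8.03 − 0.0783) − 1] = 99.45 / 31.18 = 3.189 mg/L.

S ≈ 3.19 mg/L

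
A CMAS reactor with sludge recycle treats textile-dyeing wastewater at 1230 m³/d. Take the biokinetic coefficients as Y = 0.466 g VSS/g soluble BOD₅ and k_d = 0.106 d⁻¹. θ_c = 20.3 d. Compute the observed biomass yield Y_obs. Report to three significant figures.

Correct the yield for decay: Y_obs = Y/(1 + k_d θ_c) = 0.466 / (1 + 0.106 × 20.3) = 0.466 / 3.152 = 0.1479.

Y_obs ≈ 0.148 g VSS/g soluble BOD₅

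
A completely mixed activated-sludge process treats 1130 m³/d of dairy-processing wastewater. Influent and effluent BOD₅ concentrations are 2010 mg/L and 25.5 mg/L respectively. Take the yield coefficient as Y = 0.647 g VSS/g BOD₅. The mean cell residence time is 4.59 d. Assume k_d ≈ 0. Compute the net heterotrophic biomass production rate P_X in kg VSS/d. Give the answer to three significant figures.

Since k_d ≈ 0, Y_obs = Y = 0.647 g VSS/g BOD₅.
ΔS = 2010 − 25.5 = 1984 mg/L, so the substrate removal rate is 1130 × 1984/1000 = 2242 kg BOD₅/d.
So the net sludge growth is P_X = 0.6470 × 2242 = 1451 kg VSS/d.

P_X ≈ 1450 kg VSS/d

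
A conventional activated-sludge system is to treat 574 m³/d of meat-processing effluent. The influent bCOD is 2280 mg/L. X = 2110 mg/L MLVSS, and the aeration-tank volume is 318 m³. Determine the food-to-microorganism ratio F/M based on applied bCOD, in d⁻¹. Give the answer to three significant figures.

F/M ≈ 1.95 d⁻¹

F/M = applied load / biomass = Q·S₀/(V·X) = 574 × 2280 / (318.0 × 2110) = 1.950 d⁻¹.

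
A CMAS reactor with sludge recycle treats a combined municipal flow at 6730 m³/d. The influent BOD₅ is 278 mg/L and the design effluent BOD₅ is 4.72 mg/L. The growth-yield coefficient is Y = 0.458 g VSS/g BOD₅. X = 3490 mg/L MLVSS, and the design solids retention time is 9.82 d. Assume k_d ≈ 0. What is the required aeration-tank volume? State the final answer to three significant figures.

V ≈ 2370 m³

V·X = Y·Q·ΔS·θ_c gives V = 0.458 × 6730 × (278 − 4.72) × 9.82 / 3490 = 2370 m³.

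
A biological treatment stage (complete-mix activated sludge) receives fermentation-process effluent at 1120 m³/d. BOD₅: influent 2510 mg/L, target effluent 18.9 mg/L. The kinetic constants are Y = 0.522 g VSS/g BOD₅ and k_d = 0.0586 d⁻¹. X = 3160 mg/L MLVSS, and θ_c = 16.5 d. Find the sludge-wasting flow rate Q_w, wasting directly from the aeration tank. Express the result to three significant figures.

Q_w ≈ 234 m³/d

Steady-state biomass mass balance: V·X·(1 + k_d·θ_c) = Y·Q·(S₀ − S)·θ_c, so V = 0.522 × 1120 × (2510 − 18.9) × 16.5 / [3160 × (1 + 0.0586 × 16.5)] = 2.4×10^7 / 6215 = 3866 m³.
Wasting from the aeration tank: Q_w = V / θ_c = 3866 / 16.5 = 234.3 m³/d.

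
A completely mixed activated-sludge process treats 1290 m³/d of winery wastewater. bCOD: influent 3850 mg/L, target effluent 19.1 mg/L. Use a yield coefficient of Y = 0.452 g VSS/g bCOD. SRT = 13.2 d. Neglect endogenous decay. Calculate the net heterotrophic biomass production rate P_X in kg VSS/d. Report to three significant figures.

P_X ≈ 2230 kg VSS/d

No decay correction is needed, so Y_obs = Y = 0.452.
Q·(S₀ − S) = 1290 × (3850 − 19.1) × 10⁻³ = 4942 kg/d removed.
Biomass produced: P_X = Y_obs·Q·ΔS = 0.4520 × 4942 ≈ 2234 kg VSS/d.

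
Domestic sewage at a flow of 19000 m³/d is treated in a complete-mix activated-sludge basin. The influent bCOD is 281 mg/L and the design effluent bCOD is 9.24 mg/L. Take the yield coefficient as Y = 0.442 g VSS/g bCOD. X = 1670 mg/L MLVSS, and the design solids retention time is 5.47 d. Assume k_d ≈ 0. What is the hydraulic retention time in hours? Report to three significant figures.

τ ≈ 9.44 h

With k_d = 0 the design equation reduces to V = Y Q (S₀−S) θ_c / X = 0.442 × 19000 × (281 − 9.24) × 5.47 / 1670 = 7475 m³.
HRT = V/Q = 7475 m³ / 19000 m³·d⁻¹ = 0.3934 d × 24 = 9.443 h.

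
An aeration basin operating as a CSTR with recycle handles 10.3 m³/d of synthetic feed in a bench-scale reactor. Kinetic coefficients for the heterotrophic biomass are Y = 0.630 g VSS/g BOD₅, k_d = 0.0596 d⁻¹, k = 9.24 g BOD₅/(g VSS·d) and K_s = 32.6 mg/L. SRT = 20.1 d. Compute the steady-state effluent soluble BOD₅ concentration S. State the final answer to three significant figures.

Effluent substrate depends only on kinetics and SRT: S = K_s(1 + k_d θ_c) / [θ_c(Yk − k_d) − 1] = 32.6 × (1 + 0.0596 × 20.1) / [20.1 × (0.630 × 9.24 − 0.0596) − 1] = 71.65 / 114.8 = 0.6241 mg/L.

S ≈ 0.624 mg/L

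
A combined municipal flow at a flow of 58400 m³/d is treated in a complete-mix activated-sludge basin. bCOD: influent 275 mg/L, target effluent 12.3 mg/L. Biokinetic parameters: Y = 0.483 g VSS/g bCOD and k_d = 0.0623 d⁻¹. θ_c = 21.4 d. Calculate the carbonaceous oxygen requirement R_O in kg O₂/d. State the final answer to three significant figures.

R_O ≈ 10800 kg O₂/d

Correct the yield for decay: Y_obs = Y/(1 + k_d θ_c) = 0.483 / (1 + 0.0623 × 21.4) = 0.483 / 2.333 = 0.2070.
Q·(S₀ − S) = 58400 × (275 − 12.3) × 10⁻³ = 15342 kg/d removed.
Biomass synthesised: P_X = Y_obs × 15342 = 3176 kg VSS/d.
R_O = Q·(S₀ − S) − 1.42·P_X = 15342 − 1.42 × 3176 = 10832 kg O₂/d.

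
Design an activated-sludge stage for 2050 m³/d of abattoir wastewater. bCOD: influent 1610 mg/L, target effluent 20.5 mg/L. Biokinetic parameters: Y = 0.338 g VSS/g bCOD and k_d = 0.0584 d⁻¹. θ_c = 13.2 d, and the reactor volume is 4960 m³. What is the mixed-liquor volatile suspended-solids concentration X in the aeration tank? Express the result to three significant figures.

Solving the biomass balance for X: X = Y Q (S₀−S) θ_c / [V (1+k_d θ_c)] = 0.338 × 2050 × (1610 − 20.5) × 13.2 / [4960 × (1 + 0.0584 × 13.2)] = 1655 mg/L.

X ≈ 1660 mg/L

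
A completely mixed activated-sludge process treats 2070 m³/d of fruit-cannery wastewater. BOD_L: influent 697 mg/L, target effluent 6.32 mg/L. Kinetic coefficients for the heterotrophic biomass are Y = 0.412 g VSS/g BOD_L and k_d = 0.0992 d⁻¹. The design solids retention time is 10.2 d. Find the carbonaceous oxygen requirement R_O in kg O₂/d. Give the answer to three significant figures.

R_O ≈ 1010 kg O₂/d

Observed yield with endogenous decay: Y_obs = Y / (1 + k_d·θ_c) = 0.412 / (1 + 0.0992 × 10.2) = 0.412 / 2.012 = 0.2048 g VSS/g BOD_L.
Q·(S₀ − S) = 2070 × (697 − 6.32) × 10⁻³ = 1430 kg/d removed.
Net sludge production P_X = 0.2048 × 1430 = 292.8 kg VSS/d.
R_O = Q·ΔS − 1.42 P_X = 1430 − 415.8 = 1014 kg O₂/d.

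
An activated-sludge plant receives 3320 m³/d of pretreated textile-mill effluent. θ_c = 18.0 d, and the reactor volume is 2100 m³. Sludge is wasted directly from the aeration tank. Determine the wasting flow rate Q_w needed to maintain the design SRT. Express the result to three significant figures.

Q_w ≈ 117 m³/d

Wasting from the aeration tank: Q_w = V / θ_c = 2100 / 18.0 = 116.7 m³/d.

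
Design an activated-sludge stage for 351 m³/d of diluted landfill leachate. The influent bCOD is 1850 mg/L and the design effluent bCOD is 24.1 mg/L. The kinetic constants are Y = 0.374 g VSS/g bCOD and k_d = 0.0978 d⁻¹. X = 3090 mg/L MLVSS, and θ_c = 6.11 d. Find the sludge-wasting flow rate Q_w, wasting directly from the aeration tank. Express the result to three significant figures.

From the SRT design equation V = Y Q (S₀−S) θ_c / [X (1 + k_d θ_c)] = 0.374 × 351 × (1850 − 24.1) × 6.11 / [3090 × (1 + 0.0978 × 6.11)] = 1.46×10^6 / 4936 = 296.7 m³.
Wasting from the aeration tank: Q_w = V / θ_c = 296.7 / 6.11 = 48.56 m³/d.

Q_w ≈ 48.6 m³/d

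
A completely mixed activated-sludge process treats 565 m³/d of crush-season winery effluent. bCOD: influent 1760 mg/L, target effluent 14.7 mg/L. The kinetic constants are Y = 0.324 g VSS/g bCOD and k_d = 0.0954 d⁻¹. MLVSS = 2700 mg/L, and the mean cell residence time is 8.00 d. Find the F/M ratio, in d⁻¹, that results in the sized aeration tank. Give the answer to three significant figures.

F/M ≈ 0.686 d⁻¹

From the SRT design equation V = Y Q (S₀−S) θ_c / [X (1 + k_d θ_c)] = 0.324 × 565 × (1760 − 14.7) × 8.00 / [2700 × (1 + 0.0954 × 8.00)] = 2.56×10^6 / 4761 = 536.9 m³.
F/M = applied load / biomass = Q·S₀/(V·X) = 565 × 1760 / (536.9 × 2700) = 0.6860 d⁻¹.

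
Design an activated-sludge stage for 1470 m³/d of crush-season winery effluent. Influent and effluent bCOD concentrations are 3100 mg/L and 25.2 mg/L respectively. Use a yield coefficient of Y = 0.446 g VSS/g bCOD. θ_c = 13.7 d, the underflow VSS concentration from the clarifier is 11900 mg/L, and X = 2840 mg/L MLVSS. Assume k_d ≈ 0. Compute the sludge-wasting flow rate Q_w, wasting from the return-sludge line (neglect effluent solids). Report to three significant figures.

V·X = Y·Q·ΔS·θ_c gives V = 0.446 × 1470 × (3100 − 25.2) × 13.7 / 2840 = 9725 m³.
Wasting from the return line (neglecting effluent solids): Q_w = V·X / (θ_c·X_r) = 9725 × 2840 / (13.7 × 11900) = 169.4 m³/d.

Q_w ≈ 169 m³/d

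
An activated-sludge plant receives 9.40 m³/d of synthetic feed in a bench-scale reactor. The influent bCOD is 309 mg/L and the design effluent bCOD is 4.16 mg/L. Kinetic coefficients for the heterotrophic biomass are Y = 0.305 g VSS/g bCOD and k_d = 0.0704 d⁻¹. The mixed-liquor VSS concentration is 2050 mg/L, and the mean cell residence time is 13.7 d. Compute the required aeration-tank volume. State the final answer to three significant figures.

V ≈ 2.97 m³

Steady-state biomass mass balance: V·X·(1 + k_d·θ_c) = Y·Q·(S₀ − S)·θ_c, so V = 0.305 × 9.40 × (309 − 4.16) × 13.7 / [2050 × (1 + 0.0704 × 13.7)] = 1.2×10^4 / 4027 = 2.973 m³.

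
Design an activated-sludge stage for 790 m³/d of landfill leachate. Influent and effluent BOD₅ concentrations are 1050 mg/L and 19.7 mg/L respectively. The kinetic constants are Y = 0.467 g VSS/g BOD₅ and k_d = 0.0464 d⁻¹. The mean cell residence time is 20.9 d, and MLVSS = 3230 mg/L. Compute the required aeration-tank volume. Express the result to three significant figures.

V ≈ 1250 m³

Rearranging the biomass balance for a CMAS with decay, V = Y·Q·ΔS·θ_c / [X·(1+k_d θ_c)] = 0.467 × 790 × (1050 − 19.7) × 20.9 / [3230 × (1 + 0.0464 × 20.9)] = 7.94×10^6 / 6362 = 1249 m³.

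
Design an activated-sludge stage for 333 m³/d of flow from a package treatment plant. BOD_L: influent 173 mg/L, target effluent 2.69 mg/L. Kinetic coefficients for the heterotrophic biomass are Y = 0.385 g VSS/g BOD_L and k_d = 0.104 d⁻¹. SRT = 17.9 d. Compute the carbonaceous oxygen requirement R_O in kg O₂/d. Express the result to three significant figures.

Y_obs = Y / (1 + k_d θ_c) = 0.385 / (1 + 0.104 × 17.9) = 0.385 / 2.862 = 0.1345.
Substrate removed = Q·(S₀ − S) = 333 m³/d × (173 − 2.69) g/m³ = 5.67×10^4 g/d = 56.71 kg/d.
Biomass synthesised: P_X = Y_obs × 56.71 = 7.630 kg VSS/d.
R_O = Q·ΔS − 1.42 P_X = 56.71 − 10.83 = 45.88 kg O₂/d.

R_O ≈ 45.9 kg O₂/d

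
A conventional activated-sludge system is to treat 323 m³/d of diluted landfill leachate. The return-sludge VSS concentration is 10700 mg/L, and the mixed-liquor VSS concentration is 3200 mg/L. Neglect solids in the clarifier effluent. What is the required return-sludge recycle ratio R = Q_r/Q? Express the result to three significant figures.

Mass balance around the secondary clarifier (neglecting effluent solids): R = X / (X_r − X) = 3200 / (10700 − 3200) = 0.4267.

R ≈ 0.427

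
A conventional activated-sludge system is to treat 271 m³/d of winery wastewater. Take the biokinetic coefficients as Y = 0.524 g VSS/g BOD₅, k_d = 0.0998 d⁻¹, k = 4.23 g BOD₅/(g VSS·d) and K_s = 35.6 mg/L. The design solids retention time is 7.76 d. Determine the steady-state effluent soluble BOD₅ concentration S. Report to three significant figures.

From the Monod/SRT balance for a CMAS, S = K_s·(1+k_d θ_c)/[θ_c·(Y k − k_d) − 1] = 35.6 × (1 + 0.0998 × 7.76) / [7.76 × (0.524 × 4.23 − 0.0998) − 1] = 63.17 / 15.43 = 4.095 mg/L.

S ≈ 4.10 mg/L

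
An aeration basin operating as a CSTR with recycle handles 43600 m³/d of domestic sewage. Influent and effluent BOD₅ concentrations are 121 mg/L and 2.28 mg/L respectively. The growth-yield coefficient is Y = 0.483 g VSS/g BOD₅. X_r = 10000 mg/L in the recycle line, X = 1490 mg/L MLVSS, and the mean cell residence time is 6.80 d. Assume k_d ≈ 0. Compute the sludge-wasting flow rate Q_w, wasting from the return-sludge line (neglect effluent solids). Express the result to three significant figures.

Q_w ≈ 250 m³/d

V·X = Y·Q·ΔS·θ_c gives V = 0.483 × 43600 × (121 − 2.28) × 6.80 / 1490 = 11410 m³.
Wasting from the return line (neglecting effluent solids): Q_w = V·X / (θ_c·X_r) = 11410 × 1490 / (6.80 × 10000) = 250.0 m³/d.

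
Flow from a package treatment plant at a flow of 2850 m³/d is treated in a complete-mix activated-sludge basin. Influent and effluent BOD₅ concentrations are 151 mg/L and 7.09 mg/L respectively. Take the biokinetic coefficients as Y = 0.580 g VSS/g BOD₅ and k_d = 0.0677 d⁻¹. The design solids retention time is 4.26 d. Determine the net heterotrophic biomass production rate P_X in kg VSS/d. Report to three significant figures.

P_X ≈ 185 kg VSS/d

The observed yield is Y_obs = Y/(1 + k_d·θ_c) = 0.580 / (1 + 0.0677 × 4.26) = 0.580 / 1.288 = 0.4502 g VSS per g BOD₅ removed.
ΔS = 151 − 7.09 = 143.9 mg/L, so the substrate removal rate is 2850 × 143.9/1000 = 410.1 kg BOD₅/d.
Net biomass production P_X = Y_obs × Q·(S₀ − S) = 0.4502 × 410.1 = 184.6 kg VSS/d.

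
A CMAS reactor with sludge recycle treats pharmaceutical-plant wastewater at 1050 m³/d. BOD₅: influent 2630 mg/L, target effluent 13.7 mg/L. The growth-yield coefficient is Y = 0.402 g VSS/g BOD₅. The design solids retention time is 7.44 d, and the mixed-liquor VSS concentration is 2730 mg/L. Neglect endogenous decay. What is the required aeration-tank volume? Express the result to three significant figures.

V ≈ 3010 m³

With k_d = 0 the design equation reduces to V = Y Q (S₀−S) θ_c / X = 0.402 × 1050 × (2630 − 13.7) × 7.44 / 2730 = 3010 m³.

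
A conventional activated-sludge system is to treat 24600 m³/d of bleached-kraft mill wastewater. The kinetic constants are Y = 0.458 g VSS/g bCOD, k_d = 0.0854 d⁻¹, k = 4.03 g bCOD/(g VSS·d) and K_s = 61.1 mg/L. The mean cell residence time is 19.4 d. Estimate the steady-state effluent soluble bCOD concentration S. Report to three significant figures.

S ≈ 4.90 mg/L

From the Monod/SRT balance for a CMAS, S = K_s·(1+k_d θ_c)/[θ_c·(Y k − k_d) − 1] = 61.1 × (1 + 0.0854 × 19.4) / [19.4 × (0.458 × 4.03 − 0.0854) − 1] = 162.3 / 33.15 = 4.897 mg/L.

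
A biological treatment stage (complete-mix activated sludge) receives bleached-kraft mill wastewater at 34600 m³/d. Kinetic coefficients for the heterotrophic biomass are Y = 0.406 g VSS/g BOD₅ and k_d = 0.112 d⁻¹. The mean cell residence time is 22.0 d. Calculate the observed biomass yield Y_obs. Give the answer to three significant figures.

Y_obs = Y / (1 + k_d θ_c) = 0.406 / (1 + 0.112 × 22.0) = 0.406 / 3.464 = 0.1172.

Y_obs ≈ 0.117 g VSS/g BOD₅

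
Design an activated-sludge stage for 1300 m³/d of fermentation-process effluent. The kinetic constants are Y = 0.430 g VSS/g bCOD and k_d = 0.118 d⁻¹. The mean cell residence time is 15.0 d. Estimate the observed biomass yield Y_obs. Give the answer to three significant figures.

Y_obs ≈ 0.155 g VSS/g bCOD

The observed yield is Y_obs = Y/(1 + k_d·θ_c) = 0.430 / (1 + 0.118 × 15.0) = 0.430 / 2.770 = 0.1552 g VSS per g bCOD removed.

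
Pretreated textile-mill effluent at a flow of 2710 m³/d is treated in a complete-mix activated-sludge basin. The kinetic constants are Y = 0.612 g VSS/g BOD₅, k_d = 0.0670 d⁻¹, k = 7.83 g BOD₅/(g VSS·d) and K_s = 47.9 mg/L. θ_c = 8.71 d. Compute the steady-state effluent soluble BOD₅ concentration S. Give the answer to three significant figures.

From the Monod/SRT balance for a CMAS, S = K_s·(1+k_d θ_c)/[θ_c·(Y k − k_d) − 1] = 47.9 × (1 + 0.0670 × 8.71) / [8.71 × (0.612 × 7.83 − 0.0670) − 1] = 75.85 / 40.15 = 1.889 mg/L.

S ≈ 1.89 mg/L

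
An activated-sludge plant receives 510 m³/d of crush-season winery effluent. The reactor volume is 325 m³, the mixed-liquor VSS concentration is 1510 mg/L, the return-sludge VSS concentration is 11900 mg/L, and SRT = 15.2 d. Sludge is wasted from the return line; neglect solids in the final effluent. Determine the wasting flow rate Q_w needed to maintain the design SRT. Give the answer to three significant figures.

Q_w ≈ 2.71 m³/d

Wasting from the return line (neglecting effluent solids): Q_w = V·X / (θ_c·X_r) = 325.0 × 1510 / (15.2 × 11900) = 2.713 m³/d.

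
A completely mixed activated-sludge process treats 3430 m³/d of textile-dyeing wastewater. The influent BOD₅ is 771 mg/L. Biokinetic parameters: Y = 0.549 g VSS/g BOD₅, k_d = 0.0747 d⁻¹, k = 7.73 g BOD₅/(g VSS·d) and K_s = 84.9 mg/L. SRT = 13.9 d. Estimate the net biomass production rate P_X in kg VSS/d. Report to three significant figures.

Effluent substrate depends only on kinetics and SRT: S = K_s(1 + k_d θ_c) / [θ_c(Yk − k_d) − 1] = 84.9 × (1 + 0.0747 × 13.9) / [13.9 × (0.549 × 7.73 − 0.0747) − 1] = 173.1 / 56.95 = 3.039 mg/L.
Y_obs = Y / (1 + k_d θ_c) = 0.549 / (1 + 0.0747 × 13.9) = 0.549 / 2.038 = 0.2693.
Q·(S₀ − S) = 3430 × (771 − 3.04) × 10⁻³ = 2634 kg/d removed.
P_X = Y_obs · Q(S₀ − S) = 0.2693 × 2634 = 709.5 kg VSS/d.

P_X ≈ 709 kg VSS/d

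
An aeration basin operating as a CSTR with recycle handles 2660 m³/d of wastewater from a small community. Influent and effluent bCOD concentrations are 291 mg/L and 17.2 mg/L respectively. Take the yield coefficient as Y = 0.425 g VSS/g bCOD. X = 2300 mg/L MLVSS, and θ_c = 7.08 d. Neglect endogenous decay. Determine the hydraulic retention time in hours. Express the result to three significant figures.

τ ≈ 8.60 h

With k_d = 0 the design equation reduces to V = Y Q (S₀−S) θ_c / X = 0.425 × 2660 × (291 − 17.2) × 7.08 / 2300 = 952.8 m³.
HRT = V/Q = 952.8 m³ / 2660 m³·d⁻¹ = 0.3582 d × 24 = 8.597 h.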